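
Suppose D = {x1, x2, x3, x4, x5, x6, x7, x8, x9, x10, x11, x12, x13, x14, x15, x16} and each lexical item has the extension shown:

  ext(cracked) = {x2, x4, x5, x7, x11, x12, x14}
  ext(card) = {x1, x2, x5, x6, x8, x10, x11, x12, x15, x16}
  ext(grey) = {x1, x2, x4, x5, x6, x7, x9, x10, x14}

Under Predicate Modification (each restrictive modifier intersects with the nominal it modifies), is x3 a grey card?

⟦card⟧ = {x1, x2, x5, x6, x8, x10, x11, x12, x15, x16}
… ∩ ⟦grey⟧ = {x1, x2, x5, x6, x8, x10, x11, x12, x15, x16} ∩ {x1, x2, x4, x5, x6, x7, x9, x10, x14} = {x1, x2, x5, x6, x10}
⟦grey card⟧ = {x1, x2, x5, x6, x10}; x3 ∉ this set.

no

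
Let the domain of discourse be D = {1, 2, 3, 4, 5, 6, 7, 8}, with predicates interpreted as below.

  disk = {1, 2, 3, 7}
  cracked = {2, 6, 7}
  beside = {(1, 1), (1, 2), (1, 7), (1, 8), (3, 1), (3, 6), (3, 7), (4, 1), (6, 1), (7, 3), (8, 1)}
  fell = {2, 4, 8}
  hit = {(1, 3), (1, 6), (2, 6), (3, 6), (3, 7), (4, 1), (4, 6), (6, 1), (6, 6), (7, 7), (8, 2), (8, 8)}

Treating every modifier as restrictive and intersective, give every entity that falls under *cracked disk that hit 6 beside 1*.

{}

⟦that hit 6⟧ = {x : ⟨x, 6⟩ ∈ ⟦hit⟧} = {1, 2, 3, 4, 6}
⟦beside 1⟧ = {x : ⟨x, 1⟩ ∈ ⟦beside⟧} = {1, 3, 4, 6, 8}
⟦disk⟧ = {1, 2, 3, 7}
… ∩ ⟦that hit 6⟧ = {1, 2, 3, 7} ∩ {1, 2, 3, 4, 6} = {1, 2, 3}
… ∩ ⟦beside 1⟧ = {1, 2, 3} ∩ {1, 3, 4, 6, 8} = {1, 3}
… ∩ ⟦cracked⟧ = {1, 3} ∩ {2, 6, 7} = ∅
So ⟦cracked disk that hit 6 beside 1⟧ = {}.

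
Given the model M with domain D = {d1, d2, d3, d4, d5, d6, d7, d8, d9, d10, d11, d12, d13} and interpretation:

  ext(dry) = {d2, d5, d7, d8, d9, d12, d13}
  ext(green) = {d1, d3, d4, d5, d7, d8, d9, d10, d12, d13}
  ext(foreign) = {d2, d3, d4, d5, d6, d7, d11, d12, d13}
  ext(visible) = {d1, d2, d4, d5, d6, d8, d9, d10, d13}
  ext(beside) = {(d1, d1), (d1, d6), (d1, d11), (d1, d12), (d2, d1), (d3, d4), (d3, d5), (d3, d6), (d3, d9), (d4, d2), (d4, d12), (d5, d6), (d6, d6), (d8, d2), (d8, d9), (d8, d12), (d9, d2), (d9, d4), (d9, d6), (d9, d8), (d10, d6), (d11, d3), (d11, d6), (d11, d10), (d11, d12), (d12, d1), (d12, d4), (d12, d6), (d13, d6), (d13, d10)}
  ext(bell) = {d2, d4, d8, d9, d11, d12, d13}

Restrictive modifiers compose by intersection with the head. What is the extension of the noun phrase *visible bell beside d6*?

{d9, d13}

⟦beside d6⟧ = {x : ⟨x, d6⟩ ∈ ⟦beside⟧} = {d1, d3, d5, d6, d9, d10, d11, d12, d13}
⟦bell⟧ = {d2, d4, d8, d9, d11, d12, d13}
… ∩ ⟦beside d6⟧ = {d2, d4, d8, d9, d11, d12, d13} ∩ {d1, d3, d5, d6, d9, d10, d11, d12, d13} = {d9, d11, d12, d13}
… ∩ ⟦visible⟧ = {d9, d11, d12, d13} ∩ {d1, d2, d4, d5, d6, d8, d9, d10, d13} = {d9, d13}
So ⟦visible bell beside d6⟧ = {d9, d13}.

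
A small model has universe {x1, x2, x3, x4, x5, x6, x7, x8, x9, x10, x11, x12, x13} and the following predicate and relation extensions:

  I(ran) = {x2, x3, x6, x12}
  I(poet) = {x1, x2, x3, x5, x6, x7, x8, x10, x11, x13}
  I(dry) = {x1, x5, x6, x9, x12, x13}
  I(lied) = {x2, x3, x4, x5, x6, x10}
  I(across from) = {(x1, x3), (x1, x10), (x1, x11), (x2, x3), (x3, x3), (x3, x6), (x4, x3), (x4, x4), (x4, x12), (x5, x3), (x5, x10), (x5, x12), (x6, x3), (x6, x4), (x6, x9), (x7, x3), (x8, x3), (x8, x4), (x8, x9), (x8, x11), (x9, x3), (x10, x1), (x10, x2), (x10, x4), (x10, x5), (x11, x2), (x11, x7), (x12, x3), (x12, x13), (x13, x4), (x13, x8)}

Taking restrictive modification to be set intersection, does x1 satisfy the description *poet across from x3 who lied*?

no

⟦across from x3⟧ = {x : ⟨x, x3⟩ ∈ ⟦across from⟧} = {x1, x2, x3, x4, x5, x6, x7, x8, x9, x12}
⟦who lied⟧ = ⟦lied⟧ = {x2, x3, x4, x5, x6, x10}
⟦poet⟧ = {x1, x2, x3, x5, x6, x7, x8, x10, x11, x13}
… ∩ ⟦across from x3⟧ = {x1, x2, x3, x5, x6, x7, x8, x10, x11, x13} ∩ {x1, x2, x3, x4, x5, x6, x7, x8, x9, x12} = {x1, x2, x3, x5, x6, x7, x8}
… ∩ ⟦who lied⟧ = {x1, x2, x3, x5, x6, x7, x8} ∩ {x2, x3, x4, x5, x6, x10} = {x2, x3, x5, x6}
⟦poet across from x3 who lied⟧ = {x2, x3, x5, x6}; x1 ∉ this set.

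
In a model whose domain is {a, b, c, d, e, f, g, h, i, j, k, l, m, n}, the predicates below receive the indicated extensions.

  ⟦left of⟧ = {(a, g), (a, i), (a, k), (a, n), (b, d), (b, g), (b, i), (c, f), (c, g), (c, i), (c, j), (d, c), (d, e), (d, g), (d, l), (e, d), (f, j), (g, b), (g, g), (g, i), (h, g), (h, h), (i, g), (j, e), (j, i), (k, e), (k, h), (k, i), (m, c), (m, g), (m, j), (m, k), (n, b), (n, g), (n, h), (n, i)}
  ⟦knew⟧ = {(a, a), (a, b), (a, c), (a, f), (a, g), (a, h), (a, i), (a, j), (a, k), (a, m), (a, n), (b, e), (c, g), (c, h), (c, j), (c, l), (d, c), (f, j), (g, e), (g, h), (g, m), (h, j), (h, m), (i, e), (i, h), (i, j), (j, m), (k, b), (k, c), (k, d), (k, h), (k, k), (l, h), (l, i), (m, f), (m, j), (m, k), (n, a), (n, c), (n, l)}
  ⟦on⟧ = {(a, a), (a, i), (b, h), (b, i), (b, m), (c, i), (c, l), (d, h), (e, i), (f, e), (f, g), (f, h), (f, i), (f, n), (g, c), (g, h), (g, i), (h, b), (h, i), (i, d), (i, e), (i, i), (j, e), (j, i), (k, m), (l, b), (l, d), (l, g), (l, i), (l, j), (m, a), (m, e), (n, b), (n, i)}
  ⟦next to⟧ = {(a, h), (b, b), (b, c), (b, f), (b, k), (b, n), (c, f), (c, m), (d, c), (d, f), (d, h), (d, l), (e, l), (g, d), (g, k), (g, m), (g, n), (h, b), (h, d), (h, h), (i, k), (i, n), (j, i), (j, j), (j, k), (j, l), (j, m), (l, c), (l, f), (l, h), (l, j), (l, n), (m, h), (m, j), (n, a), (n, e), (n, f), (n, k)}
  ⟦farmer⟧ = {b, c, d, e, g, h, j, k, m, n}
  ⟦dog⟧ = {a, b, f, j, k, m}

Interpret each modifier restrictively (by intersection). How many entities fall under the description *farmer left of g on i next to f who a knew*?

⟦left of g⟧ = {x : ⟨x, g⟩ ∈ ⟦left of⟧} = {a, b, c, d, g, h, i, m, n}
⟦on i⟧ = {x : ⟨x, i⟩ ∈ ⟦on⟧} = {a, b, c, e, f, g, h, i, j, l, n}
⟦next to f⟧ = {x : ⟨x, f⟩ ∈ ⟦next to⟧} = {b, c, d, l, n}
⟦who a knew⟧ = {x : ⟨a, x⟩ ∈ ⟦knew⟧} = {a, b, c, f, g, h, i, j, k, m, n}
⟦farmer⟧ = {b, c, d, e, g, h, j, k, m, n}
… ∩ ⟦left of g⟧ = {b, c, d, e, g, h, j, k, m, n} ∩ {a, b, c, d, g, h, i, m, n} = {b, c, d, g, h, m, n}
… ∩ ⟦on i⟧ = {b, c, d, g, h, m, n} ∩ {a, b, c, e, f, g, h, i, j, l, n} = {b, c, g, h, n}
… ∩ ⟦next to f⟧ = {b, c, g, h, n} ∩ {b, c, d, l, n} = {b, c, n}
… ∩ ⟦who a knew⟧ = {b, c, n} ∩ {a, b, c, f, g, h, i, j, k, m, n} = {b, c, n}
⟦farmer left of g on i next to f who a knew⟧ = {b, c, n}, so the cardinality is 3.

3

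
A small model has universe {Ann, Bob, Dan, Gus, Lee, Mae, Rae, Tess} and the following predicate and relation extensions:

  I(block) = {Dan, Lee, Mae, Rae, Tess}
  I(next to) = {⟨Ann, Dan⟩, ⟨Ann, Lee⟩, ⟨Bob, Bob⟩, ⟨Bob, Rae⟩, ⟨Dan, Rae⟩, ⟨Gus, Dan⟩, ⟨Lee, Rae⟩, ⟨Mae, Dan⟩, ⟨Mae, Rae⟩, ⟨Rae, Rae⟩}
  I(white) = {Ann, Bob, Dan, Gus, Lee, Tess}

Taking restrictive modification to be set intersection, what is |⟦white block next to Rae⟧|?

⟦next to Rae⟧ = {x : ⟨x, Rae⟩ ∈ ⟦next to⟧} = {Bob, Dan, Lee, Mae, Rae}
⟦block⟧ = {Dan, Lee, Mae, Rae, Tess}
… ∩ ⟦next to Rae⟧ = {Dan, Lee, Mae, Rae, Tess} ∩ {Bob, Dan, Lee, Mae, Rae} = {Dan, Lee, Mae, Rae}
… ∩ ⟦white⟧ = {Dan, Lee, Mae, Rae} ∩ {Ann, Bob, Dan, Gus, Lee, Tess} = {Dan, Lee}
⟦white block next to Rae⟧ = {Dan, Lee}, so the cardinality is 2.

2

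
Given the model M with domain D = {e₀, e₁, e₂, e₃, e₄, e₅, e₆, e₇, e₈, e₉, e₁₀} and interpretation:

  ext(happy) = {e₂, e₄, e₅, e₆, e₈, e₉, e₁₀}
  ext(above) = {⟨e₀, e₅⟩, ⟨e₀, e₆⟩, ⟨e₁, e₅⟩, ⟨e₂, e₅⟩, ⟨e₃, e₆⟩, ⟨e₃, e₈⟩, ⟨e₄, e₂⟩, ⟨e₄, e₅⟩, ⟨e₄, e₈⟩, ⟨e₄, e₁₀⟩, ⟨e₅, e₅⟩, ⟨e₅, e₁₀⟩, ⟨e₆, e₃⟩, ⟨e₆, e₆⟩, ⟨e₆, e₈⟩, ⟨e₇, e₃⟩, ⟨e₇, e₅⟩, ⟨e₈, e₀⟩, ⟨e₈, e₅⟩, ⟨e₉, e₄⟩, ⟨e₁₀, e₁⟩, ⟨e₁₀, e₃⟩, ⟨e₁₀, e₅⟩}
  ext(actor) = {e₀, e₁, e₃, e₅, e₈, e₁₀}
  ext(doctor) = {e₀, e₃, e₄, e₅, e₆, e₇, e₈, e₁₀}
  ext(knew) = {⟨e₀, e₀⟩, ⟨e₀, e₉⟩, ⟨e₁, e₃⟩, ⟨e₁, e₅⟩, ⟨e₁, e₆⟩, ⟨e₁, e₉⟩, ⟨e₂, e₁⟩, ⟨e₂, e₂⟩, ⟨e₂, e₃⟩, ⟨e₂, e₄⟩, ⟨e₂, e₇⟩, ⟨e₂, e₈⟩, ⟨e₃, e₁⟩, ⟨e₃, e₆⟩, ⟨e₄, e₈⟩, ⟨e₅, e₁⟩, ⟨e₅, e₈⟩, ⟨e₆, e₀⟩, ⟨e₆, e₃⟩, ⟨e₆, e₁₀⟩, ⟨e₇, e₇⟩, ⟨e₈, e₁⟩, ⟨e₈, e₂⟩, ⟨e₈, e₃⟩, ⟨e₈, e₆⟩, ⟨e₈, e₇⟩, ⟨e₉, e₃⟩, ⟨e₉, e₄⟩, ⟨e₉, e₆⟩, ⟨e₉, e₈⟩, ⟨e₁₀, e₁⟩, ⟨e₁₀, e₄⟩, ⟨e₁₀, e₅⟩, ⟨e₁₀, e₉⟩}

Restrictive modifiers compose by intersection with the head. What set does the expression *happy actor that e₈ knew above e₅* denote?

{}

⟦that e₈ knew⟧ = {x : ⟨e₈, x⟩ ∈ ⟦knew⟧} = {e₁, e₂, e₃, e₆, e₇}
⟦above e₅⟧ = {x : ⟨x, e₅⟩ ∈ ⟦above⟧} = {e₀, e₁, e₂, e₄, e₅, e₇, e₈, e₁₀}
⟦actor⟧ = {e₀, e₁, e₃, e₅, e₈, e₁₀}
… ∩ ⟦that e₈ knew⟧ = {e₀, e₁, e₃, e₅, e₈, e₁₀} ∩ {e₁, e₂, e₃, e₆, e₇} = {e₁, e₃}
… ∩ ⟦above e₅⟧ = {e₁, e₃} ∩ {e₀, e₁, e₂, e₄, e₅, e₇, e₈, e₁₀} = {e₁}
… ∩ ⟦happy⟧ = {e₁} ∩ {e₂, e₄, e₅, e₆, e₈, e₉, e₁₀} = ∅
So ⟦happy actor that e₈ knew above e₅⟧ = {}.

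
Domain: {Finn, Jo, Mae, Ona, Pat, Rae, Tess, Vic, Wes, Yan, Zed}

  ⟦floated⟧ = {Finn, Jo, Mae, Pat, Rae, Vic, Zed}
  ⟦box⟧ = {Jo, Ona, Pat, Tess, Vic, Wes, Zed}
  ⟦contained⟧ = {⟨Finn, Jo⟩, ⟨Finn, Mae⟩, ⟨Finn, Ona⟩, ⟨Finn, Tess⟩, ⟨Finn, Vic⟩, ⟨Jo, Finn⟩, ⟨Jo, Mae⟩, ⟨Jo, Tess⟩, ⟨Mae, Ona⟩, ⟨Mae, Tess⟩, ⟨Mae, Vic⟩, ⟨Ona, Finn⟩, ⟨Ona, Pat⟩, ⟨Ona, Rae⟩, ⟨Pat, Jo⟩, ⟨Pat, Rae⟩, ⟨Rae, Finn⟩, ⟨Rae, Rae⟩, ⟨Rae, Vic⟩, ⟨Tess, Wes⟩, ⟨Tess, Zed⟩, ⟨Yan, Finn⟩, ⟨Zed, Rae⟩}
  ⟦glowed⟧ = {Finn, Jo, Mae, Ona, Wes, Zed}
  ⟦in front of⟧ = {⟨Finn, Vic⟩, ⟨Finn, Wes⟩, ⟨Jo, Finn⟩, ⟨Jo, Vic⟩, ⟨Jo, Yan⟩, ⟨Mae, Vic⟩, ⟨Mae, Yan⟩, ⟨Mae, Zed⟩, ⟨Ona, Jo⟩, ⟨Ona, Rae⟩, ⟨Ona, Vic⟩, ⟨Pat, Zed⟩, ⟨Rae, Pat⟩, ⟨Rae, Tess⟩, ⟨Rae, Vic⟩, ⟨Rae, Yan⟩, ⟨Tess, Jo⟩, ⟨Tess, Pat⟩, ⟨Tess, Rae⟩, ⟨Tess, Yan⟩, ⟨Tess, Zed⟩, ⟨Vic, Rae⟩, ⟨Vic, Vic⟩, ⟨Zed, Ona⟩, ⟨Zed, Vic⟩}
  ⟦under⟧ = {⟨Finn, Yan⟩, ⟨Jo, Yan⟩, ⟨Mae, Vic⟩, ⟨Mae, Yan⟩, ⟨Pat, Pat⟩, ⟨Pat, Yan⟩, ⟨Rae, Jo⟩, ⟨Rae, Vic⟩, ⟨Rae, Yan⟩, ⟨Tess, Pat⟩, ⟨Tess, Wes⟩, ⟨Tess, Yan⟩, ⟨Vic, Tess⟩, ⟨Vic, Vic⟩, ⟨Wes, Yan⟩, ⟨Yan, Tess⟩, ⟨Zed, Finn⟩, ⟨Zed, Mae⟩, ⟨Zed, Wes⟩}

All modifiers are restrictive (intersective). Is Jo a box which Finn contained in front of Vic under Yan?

⟦which Finn contained⟧ = {x : ⟨Finn, x⟩ ∈ ⟦contained⟧} = {Jo, Mae, Ona, Tess, Vic}
⟦in front of Vic⟧ = {x : ⟨x, Vic⟩ ∈ ⟦in front of⟧} = {Finn, Jo, Mae, Ona, Rae, Vic, Zed}
⟦under Yan⟧ = {x : ⟨x, Yan⟩ ∈ ⟦under⟧} = {Finn, Jo, Mae, Pat, Rae, Tess, Wes}
⟦box⟧ = {Jo, Ona, Pat, Tess, Vic, Wes, Zed}
… ∩ ⟦which Finn contained⟧ = {Jo, Ona, Pat, Tess, Vic, Wes, Zed} ∩ {Jo, Mae, Ona, Tess, Vic} = {Jo, Ona, Tess, Vic}
… ∩ ⟦in front of Vic⟧ = {Jo, Ona, Tess, Vic} ∩ {Finn, Jo, Mae, Ona, Rae, Vic, Zed} = {Jo, Ona, Vic}
… ∩ ⟦under Yan⟧ = {Jo, Ona, Vic} ∩ {Finn, Jo, Mae, Pat, Rae, Tess, Wes} = {Jo}
⟦box which Finn contained in front of Vic under Yan⟧ = {Jo}; Jo ∈ this set.

yes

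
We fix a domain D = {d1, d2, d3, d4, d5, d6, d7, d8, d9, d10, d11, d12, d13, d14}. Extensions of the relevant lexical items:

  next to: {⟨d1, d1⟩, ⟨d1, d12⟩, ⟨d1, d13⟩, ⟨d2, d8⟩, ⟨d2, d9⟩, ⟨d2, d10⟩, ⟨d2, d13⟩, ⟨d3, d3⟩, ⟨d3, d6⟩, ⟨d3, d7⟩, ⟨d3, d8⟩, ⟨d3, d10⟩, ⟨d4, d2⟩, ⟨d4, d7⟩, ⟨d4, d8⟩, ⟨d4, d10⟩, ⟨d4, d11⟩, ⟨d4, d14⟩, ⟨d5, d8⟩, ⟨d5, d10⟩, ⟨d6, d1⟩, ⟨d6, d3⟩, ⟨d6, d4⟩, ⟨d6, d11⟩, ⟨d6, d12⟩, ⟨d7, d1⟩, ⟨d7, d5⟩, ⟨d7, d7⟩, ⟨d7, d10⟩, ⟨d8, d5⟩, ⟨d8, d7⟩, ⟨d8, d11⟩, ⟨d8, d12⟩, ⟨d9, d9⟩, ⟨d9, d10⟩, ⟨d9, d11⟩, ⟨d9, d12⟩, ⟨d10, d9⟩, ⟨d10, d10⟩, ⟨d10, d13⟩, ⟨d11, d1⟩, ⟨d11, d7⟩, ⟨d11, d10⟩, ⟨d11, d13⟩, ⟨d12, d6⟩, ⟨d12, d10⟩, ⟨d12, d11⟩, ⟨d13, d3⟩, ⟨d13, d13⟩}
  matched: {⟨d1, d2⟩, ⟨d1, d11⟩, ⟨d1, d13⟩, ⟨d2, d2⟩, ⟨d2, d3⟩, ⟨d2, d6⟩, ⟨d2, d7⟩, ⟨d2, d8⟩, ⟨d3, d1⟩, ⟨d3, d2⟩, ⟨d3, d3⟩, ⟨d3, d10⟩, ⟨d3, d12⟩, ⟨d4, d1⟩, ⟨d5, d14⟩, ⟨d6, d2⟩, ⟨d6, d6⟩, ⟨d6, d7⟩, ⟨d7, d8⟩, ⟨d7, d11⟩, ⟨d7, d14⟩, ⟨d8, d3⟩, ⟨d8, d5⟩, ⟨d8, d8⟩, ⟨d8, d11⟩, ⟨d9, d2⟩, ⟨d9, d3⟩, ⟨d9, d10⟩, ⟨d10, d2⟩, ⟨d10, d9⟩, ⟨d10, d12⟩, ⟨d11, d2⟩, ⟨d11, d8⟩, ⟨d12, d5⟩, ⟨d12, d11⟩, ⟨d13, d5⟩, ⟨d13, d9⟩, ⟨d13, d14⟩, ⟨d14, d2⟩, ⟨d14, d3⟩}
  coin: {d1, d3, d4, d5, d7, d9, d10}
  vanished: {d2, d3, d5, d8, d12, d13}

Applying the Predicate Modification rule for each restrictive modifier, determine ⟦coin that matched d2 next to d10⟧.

⟦that matched d2⟧ = {x : ⟨x, d2⟩ ∈ ⟦matched⟧} = {d1, d2, d3, d6, d9, d10, d11, d14}
⟦next to d10⟧ = {x : ⟨x, d10⟩ ∈ ⟦next to⟧} = {d2, d3, d4, d5, d7, d9, d10, d11, d12}
⟦coin⟧ = {d1, d3, d4, d5, d7, d9, d10}
… ∩ ⟦that matched d2⟧ = {d1, d3, d4, d5, d7, d9, d10} ∩ {d1, d2, d3, d6, d9, d10, d11, d14} = {d1, d3, d9, d10}
… ∩ ⟦next to d10⟧ = {d1, d3, d9, d10} ∩ {d2, d3, d4, d5, d7, d9, d10, d11, d12} = {d3, d9, d10}
So ⟦coin that matched d2 next to d10⟧ = {d3, d9, d10}.

{d3, d9, d10}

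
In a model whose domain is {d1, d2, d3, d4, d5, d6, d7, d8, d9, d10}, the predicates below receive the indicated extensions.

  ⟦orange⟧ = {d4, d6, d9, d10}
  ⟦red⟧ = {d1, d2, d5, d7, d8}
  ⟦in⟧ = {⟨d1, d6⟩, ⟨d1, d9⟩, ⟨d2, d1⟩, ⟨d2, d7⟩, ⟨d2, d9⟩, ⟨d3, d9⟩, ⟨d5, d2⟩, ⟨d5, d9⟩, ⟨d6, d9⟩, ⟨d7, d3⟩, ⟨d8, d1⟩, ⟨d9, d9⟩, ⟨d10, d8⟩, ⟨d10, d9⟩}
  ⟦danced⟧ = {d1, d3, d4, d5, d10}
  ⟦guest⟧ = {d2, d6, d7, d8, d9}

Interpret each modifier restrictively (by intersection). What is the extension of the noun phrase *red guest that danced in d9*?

{ }

⟦that danced⟧ = ⟦danced⟧ = {d1, d3, d4, d5, d10}
⟦in d9⟧ = {x : ⟨x, d9⟩ ∈ ⟦in⟧} = {d1, d2, d3, d5, d6, d9, d10}
⟦guest⟧ = {d2, d6, d7, d8, d9}
… ∩ ⟦that danced⟧ = {d2, d6, d7, d8, d9} ∩ {d1, d3, d4, d5, d10} = ∅
… ∩ ⟦in d9⟧ = ∅ ∩ {d1, d2, d3, d5, d6, d9, d10} = ∅
… ∩ ⟦red⟧ = ∅ ∩ {d1, d2, d5, d7, d8} = ∅
So ⟦red guest that danced in d9⟧ = { }.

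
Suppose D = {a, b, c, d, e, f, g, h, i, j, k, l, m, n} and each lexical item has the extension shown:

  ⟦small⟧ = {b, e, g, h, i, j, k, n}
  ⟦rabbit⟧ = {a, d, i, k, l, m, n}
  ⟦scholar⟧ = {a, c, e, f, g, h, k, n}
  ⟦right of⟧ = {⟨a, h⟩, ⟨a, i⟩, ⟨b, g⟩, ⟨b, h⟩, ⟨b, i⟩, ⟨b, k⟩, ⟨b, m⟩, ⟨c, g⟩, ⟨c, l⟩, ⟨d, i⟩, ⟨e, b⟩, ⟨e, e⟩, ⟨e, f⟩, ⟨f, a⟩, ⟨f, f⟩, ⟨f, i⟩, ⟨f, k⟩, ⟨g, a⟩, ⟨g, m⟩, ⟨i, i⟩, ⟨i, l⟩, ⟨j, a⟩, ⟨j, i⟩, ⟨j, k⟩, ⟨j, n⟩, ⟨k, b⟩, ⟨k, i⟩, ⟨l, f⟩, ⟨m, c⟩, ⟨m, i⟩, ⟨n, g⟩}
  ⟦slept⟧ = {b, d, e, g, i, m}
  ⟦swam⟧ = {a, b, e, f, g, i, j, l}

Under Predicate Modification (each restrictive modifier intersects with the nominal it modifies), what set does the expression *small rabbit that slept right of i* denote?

{i}

⟦that slept⟧ = ⟦slept⟧ = {b, d, e, g, i, m}
⟦right of i⟧ = {x : ⟨x, i⟩ ∈ ⟦right of⟧} = {a, b, d, f, i, j, k, m}
⟦rabbit⟧ = {a, d, i, k, l, m, n}
… ∩ ⟦that slept⟧ = {a, d, i, k, l, m, n} ∩ {b, d, e, g, i, m} = {d, i, m}
… ∩ ⟦right of i⟧ = {d, i, m} ∩ {a, b, d, f, i, j, k, m} = {d, i, m}
… ∩ ⟦small⟧ = {d, i, m} ∩ {b, e, g, h, i, j, k, n} = {i}
So ⟦small rabbit that slept right of i⟧ = {i}.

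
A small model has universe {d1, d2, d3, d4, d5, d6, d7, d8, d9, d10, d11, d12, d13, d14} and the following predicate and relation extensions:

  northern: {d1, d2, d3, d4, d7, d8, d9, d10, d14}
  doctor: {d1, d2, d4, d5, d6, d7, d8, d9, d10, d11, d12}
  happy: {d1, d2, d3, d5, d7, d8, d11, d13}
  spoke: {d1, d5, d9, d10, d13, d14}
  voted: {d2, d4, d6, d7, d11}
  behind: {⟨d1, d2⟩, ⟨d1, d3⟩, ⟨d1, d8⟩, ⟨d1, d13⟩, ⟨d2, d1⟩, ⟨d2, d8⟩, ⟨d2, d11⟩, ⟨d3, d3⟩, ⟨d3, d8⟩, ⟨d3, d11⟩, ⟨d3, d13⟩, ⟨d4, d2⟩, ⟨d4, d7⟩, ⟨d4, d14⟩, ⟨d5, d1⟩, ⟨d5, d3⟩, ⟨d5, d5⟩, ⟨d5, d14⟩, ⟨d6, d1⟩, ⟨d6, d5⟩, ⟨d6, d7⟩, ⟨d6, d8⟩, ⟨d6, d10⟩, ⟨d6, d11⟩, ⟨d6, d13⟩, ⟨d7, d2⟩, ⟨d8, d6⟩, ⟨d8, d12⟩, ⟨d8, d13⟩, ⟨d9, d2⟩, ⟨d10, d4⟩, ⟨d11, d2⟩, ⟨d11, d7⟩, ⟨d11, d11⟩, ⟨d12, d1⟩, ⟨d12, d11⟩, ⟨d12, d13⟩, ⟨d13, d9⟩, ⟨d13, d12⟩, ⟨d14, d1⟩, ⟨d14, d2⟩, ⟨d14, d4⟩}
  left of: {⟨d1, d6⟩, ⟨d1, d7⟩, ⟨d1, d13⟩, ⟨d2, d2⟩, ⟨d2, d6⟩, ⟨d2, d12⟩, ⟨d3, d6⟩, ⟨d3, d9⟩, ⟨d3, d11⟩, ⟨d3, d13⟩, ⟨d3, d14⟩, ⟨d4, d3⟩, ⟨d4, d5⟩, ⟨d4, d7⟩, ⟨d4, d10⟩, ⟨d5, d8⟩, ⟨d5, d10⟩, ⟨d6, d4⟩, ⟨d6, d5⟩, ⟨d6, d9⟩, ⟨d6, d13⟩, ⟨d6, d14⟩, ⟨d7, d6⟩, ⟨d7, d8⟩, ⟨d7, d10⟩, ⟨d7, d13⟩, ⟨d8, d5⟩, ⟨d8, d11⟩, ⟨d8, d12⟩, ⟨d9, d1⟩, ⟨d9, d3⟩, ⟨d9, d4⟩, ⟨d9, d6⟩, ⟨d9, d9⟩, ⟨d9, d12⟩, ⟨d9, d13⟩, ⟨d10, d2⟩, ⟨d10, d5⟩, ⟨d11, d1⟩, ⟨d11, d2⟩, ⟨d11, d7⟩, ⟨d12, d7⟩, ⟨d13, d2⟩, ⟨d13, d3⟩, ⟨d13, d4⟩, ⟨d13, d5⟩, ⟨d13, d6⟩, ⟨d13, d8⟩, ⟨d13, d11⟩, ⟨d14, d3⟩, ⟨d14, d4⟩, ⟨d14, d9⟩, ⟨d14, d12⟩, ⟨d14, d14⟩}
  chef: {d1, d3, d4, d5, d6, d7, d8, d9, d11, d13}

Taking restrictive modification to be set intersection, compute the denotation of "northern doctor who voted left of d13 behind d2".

{d7}

⟦who voted⟧ = ⟦voted⟧ = {d2, d4, d6, d7, d11}
⟦left of d13⟧ = {x : ⟨x, d13⟩ ∈ ⟦left of⟧} = {d1, d3, d6, d7, d9}
⟦behind d2⟧ = {x : ⟨x, d2⟩ ∈ ⟦behind⟧} = {d1, d4, d7, d9, d11, d14}
⟦doctor⟧ = {d1, d2, d4, d5, d6, d7, d8, d9, d10, d11, d12}
… ∩ ⟦who voted⟧ = {d1, d2, d4, d5, d6, d7, d8, d9, d10, d11, d12} ∩ {d2, d4, d6, d7, d11} = {d2, d4, d6, d7, d11}
… ∩ ⟦left of d13⟧ = {d2, d4, d6, d7, d11} ∩ {d1, d3, d6, d7, d9} = {d6, d7}
… ∩ ⟦behind d2⟧ = {d6, d7} ∩ {d1, d4, d7, d9, d11, d14} = {d7}
… ∩ ⟦northern⟧ = {d7} ∩ {d1, d2, d3, d4, d7, d8, d9, d10, d14} = {d7}
So ⟦northern doctor who voted left of d13 behind d2⟧ = {d7}.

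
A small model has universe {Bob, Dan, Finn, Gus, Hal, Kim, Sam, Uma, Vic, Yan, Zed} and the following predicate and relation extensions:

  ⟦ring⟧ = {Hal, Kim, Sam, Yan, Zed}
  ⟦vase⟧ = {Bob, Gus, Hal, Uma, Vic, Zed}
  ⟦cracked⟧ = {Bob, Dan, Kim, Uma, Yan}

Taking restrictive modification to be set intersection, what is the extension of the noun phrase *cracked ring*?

{Kim, Yan}

⟦ring⟧ = {Hal, Kim, Sam, Yan, Zed}
… ∩ ⟦cracked⟧ = {Hal, Kim, Sam, Yan, Zed} ∩ {Bob, Dan, Kim, Uma, Yan} = {Kim, Yan}
So ⟦cracked ring⟧ = {Kim, Yan}.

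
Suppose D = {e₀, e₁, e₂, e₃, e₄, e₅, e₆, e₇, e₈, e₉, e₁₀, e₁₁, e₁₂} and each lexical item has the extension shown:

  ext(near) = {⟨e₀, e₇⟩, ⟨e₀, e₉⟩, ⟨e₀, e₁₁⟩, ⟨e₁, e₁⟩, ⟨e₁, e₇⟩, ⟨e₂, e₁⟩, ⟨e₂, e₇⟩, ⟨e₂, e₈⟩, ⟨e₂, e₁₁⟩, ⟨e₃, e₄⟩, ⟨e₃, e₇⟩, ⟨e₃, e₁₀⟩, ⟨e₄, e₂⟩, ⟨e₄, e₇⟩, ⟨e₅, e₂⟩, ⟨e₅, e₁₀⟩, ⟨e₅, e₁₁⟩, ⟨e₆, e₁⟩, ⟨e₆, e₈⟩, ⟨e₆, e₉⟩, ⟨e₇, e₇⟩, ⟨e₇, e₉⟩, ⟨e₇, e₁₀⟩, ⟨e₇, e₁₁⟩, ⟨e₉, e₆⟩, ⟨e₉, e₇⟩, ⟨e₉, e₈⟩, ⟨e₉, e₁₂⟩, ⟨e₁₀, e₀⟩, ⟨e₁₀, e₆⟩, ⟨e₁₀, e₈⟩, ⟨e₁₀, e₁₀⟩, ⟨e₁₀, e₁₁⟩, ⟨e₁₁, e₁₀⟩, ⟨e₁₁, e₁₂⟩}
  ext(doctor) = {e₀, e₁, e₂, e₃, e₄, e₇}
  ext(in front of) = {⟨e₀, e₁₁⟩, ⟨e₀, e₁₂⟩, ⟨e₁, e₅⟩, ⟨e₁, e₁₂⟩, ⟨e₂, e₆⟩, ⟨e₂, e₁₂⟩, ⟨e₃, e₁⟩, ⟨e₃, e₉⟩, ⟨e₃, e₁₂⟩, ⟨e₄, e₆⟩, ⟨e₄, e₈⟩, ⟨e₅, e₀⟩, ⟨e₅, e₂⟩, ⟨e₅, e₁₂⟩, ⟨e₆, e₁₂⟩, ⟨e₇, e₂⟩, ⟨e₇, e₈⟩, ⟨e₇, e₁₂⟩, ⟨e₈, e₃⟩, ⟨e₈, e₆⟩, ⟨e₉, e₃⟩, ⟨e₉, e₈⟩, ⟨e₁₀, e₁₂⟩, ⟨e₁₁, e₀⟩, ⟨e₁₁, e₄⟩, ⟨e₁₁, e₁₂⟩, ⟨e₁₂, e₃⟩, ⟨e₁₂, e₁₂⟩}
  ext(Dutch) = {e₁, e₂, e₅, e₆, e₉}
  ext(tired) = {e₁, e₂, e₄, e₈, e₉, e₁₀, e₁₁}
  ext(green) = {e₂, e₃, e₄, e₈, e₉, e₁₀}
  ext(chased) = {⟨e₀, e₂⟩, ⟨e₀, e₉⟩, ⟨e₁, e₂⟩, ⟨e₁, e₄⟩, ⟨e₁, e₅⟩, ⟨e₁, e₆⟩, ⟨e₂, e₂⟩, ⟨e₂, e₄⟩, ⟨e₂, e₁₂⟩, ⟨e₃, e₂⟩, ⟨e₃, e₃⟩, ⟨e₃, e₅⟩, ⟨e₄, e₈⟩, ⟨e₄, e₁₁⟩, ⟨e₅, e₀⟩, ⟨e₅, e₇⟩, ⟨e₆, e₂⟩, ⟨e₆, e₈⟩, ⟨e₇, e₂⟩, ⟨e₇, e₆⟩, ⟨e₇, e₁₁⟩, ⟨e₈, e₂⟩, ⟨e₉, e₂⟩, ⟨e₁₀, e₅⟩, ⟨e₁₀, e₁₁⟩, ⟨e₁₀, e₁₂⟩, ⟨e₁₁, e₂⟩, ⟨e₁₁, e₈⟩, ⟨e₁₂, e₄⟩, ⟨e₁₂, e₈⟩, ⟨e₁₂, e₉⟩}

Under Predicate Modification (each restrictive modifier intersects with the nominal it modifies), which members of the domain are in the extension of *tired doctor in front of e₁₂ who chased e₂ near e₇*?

⟦in front of e₁₂⟧ = {x : ⟨x, e₁₂⟩ ∈ ⟦in front of⟧} = {e₀, e₁, e₂, e₃, e₅, e₆, e₇, e₁₀, e₁₁, e₁₂}
⟦who chased e₂⟧ = {x : ⟨x, e₂⟩ ∈ ⟦chased⟧} = {e₀, e₁, e₂, e₃, e₆, e₇, e₈, e₉, e₁₁}
⟦near e₇⟧ = {x : ⟨x, e₇⟩ ∈ ⟦near⟧} = {e₀, e₁, e₂, e₃, e₄, e₇, e₉}
⟦doctor⟧ = {e₀, e₁, e₂, e₃, e₄, e₇}
… ∩ ⟦in front of e₁₂⟧ = {e₀, e₁, e₂, e₃, e₄, e₇} ∩ {e₀, e₁, e₂, e₃, e₅, e₆, e₇, e₁₀, e₁₁, e₁₂} = {e₀, e₁, e₂, e₃, e₇}
… ∩ ⟦who chased e₂⟧ = {e₀, e₁, e₂, e₃, e₇} ∩ {e₀, e₁, e₂, e₃, e₆, e₇, e₈, e₉, e₁₁} = {e₀, e₁, e₂, e₃, e₇}
… ∩ ⟦near e₇⟧ = {e₀, e₁, e₂, e₃, e₇} ∩ {e₀, e₁, e₂, e₃, e₄, e₇, e₉} = {e₀, e₁, e₂, e₃, e₇}
… ∩ ⟦tired⟧ = {e₀, e₁, e₂, e₃, e₇} ∩ {e₁, e₂, e₄, e₈, e₉, e₁₀, e₁₁} = {e₁, e₂}
So ⟦tired doctor in front of e₁₂ who chased e₂ near e₇⟧ = {e₁, e₂}.

{e₁, e₂}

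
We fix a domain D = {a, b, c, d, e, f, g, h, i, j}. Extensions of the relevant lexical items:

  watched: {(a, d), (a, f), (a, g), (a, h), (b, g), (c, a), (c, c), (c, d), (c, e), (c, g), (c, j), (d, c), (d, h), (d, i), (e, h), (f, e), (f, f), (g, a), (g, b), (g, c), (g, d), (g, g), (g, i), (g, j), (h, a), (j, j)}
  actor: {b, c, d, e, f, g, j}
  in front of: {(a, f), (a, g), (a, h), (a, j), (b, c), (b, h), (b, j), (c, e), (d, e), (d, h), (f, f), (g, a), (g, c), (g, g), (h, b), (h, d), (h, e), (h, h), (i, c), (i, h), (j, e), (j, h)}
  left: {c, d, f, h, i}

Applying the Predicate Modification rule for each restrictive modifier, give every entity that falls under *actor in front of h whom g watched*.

{b, d, j}

⟦in front of h⟧ = {x : ⟨x, h⟩ ∈ ⟦in front of⟧} = {a, b, d, h, i, j}
⟦whom g watched⟧ = {x : ⟨g, x⟩ ∈ ⟦watched⟧} = {a, b, c, d, g, i, j}
⟦actor⟧ = {b, c, d, e, f, g, j}
… ∩ ⟦in front of h⟧ = {b, c, d, e, f, g, j} ∩ {a, b, d, h, i, j} = {b, d, j}
… ∩ ⟦whom g watched⟧ = {b, d, j} ∩ {a, b, c, d, g, i, j} = {b, d, j}
So ⟦actor in front of h whom g watched⟧ = {b, d, j}.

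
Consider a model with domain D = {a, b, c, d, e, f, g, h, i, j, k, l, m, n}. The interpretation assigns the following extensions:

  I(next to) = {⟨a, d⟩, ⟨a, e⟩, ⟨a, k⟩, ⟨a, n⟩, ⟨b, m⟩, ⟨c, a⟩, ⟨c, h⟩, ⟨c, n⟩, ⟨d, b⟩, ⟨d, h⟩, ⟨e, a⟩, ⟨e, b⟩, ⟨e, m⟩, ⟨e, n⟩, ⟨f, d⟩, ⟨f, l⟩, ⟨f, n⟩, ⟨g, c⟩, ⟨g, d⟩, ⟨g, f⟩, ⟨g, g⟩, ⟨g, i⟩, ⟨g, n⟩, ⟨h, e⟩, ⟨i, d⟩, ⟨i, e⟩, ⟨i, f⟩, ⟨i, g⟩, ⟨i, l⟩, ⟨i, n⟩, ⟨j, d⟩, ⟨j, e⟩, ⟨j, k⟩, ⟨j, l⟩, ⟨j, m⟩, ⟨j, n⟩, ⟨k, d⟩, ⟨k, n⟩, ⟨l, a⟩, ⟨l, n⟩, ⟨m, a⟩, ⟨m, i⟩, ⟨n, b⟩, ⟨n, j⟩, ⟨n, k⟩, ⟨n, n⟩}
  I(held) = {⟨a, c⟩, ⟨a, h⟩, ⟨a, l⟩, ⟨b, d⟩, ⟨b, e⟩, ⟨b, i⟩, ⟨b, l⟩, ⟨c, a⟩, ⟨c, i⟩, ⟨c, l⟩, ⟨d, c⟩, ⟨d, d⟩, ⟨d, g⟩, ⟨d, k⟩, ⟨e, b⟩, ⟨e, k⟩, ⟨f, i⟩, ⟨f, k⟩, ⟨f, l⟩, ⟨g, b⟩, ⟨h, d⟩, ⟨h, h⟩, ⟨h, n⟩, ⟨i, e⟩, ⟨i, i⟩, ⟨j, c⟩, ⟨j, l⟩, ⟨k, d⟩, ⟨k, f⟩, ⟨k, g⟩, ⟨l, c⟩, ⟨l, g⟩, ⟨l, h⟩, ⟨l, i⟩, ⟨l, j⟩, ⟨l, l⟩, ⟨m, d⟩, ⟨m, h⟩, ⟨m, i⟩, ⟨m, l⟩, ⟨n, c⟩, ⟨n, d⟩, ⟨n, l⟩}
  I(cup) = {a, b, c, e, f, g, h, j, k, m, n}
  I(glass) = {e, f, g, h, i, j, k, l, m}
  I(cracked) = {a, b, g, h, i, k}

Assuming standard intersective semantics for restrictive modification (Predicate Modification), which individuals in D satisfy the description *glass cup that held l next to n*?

⟦that held l⟧ = {x : ⟨x, l⟩ ∈ ⟦held⟧} = {a, b, c, f, j, l, m, n}
⟦next to n⟧ = {x : ⟨x, n⟩ ∈ ⟦next to⟧} = {a, c, e, f, g, i, j, k, l, n}
⟦cup⟧ = {a, b, c, e, f, g, h, j, k, m, n}
… ∩ ⟦that held l⟧ = {a, b, c, e, f, g, h, j, k, m, n} ∩ {a, b, c, f, j, l, m, n} = {a, b, c, f, j, m, n}
… ∩ ⟦next to n⟧ = {a, b, c, f, j, m, n} ∩ {a, c, e, f, g, i, j, k, l, n} = {a, c, f, j, n}
… ∩ ⟦glass⟧ = {a, c, f, j, n} ∩ {e, f, g, h, i, j, k, l, m} = {f, j}
So ⟦glass cup that held l next to n⟧ = {f, j}.

{f, j}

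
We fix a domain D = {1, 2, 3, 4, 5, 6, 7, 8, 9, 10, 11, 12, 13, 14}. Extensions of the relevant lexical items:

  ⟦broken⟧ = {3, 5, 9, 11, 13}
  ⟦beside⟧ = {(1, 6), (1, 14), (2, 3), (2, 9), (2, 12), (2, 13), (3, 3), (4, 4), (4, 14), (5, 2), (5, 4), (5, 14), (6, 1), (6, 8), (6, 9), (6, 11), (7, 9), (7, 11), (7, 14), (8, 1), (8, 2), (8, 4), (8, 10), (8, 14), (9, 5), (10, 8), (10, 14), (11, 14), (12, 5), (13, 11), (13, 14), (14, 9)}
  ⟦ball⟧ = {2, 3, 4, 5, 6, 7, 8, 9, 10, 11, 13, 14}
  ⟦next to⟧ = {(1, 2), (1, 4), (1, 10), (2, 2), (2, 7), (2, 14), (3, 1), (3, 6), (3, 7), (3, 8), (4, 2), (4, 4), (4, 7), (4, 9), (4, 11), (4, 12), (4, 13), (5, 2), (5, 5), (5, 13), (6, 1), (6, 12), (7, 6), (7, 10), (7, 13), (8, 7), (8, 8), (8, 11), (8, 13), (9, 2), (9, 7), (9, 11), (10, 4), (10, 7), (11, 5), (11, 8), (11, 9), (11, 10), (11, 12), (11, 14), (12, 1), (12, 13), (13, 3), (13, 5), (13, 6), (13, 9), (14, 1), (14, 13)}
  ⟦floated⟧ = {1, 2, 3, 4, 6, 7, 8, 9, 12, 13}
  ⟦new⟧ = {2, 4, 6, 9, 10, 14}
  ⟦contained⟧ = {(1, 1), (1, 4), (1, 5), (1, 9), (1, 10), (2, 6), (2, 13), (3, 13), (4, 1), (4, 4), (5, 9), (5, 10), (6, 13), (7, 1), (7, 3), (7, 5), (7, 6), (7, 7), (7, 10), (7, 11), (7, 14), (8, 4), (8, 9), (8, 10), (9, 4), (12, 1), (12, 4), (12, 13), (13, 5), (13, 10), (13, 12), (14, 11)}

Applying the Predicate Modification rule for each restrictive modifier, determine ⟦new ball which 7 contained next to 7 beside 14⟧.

⟦which 7 contained⟧ = {x : ⟨7, x⟩ ∈ ⟦contained⟧} = {1, 3, 5, 6, 7, 10, 11, 14}
⟦next to 7⟧ = {x : ⟨x, 7⟩ ∈ ⟦next to⟧} = {2, 3, 4, 8, 9, 10}
⟦beside 14⟧ = {x : ⟨x, 14⟩ ∈ ⟦beside⟧} = {1, 4, 5, 7, 8, 10, 11, 13}
⟦ball⟧ = {2, 3, 4, 5, 6, 7, 8, 9, 10, 11, 13, 14}
… ∩ ⟦which 7 contained⟧ = {2, 3, 4, 5, 6, 7, 8, 9, 10, 11, 13, 14} ∩ {1, 3, 5, 6, 7, 10, 11, 14} = {3, 5, 6, 7, 10, 11, 14}
… ∩ ⟦next to 7⟧ = {3, 5, 6, 7, 10, 11, 14} ∩ {2, 3, 4, 8, 9, 10} = {3, 10}
… ∩ ⟦beside 14⟧ = {3, 10} ∩ {1, 4, 5, 7, 8, 10, 11, 13} = {10}
… ∩ ⟦new⟧ = {10} ∩ {2, 4, 6, 9, 10, 14} = {10}
So ⟦new ball which 7 contained next to 7 beside 14⟧ = {10}.

{10}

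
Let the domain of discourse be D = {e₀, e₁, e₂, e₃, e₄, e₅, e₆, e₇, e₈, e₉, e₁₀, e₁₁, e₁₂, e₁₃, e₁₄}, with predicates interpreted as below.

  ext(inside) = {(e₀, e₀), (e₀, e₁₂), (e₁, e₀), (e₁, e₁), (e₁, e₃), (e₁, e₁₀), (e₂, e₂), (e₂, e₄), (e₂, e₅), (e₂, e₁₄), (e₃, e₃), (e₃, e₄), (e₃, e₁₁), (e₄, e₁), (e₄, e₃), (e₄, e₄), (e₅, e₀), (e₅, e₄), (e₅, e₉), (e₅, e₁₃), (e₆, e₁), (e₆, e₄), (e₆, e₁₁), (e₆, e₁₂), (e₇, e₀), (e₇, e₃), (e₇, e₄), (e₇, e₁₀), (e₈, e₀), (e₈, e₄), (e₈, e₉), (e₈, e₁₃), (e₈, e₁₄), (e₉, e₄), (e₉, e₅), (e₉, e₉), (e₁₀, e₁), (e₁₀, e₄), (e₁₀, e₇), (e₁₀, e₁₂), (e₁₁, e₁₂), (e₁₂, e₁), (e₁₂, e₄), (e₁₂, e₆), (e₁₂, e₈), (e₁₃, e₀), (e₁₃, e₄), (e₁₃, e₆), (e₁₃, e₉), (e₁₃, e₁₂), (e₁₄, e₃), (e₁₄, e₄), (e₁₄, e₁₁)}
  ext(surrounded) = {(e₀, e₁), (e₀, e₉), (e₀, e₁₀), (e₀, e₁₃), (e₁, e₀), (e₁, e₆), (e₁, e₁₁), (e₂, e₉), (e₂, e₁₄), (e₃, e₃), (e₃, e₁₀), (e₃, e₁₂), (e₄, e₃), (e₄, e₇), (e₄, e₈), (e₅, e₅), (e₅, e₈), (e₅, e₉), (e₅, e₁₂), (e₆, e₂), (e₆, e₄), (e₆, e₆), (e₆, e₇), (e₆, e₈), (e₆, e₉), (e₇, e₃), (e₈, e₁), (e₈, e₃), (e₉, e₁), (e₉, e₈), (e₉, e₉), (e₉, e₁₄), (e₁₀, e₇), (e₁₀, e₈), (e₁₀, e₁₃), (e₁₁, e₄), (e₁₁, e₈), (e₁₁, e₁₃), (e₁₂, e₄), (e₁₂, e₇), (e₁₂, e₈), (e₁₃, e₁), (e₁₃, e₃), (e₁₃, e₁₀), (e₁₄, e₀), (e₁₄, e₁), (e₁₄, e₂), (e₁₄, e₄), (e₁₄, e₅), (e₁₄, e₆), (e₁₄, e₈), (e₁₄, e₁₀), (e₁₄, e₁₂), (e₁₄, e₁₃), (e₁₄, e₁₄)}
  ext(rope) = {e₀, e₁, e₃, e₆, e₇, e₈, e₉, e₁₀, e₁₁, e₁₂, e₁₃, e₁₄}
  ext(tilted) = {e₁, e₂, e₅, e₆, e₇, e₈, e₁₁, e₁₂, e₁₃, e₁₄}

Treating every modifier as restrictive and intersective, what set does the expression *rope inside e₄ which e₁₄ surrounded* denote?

⟦inside e₄⟧ = {x : ⟨x, e₄⟩ ∈ ⟦inside⟧} = {e₂, e₃, e₄, e₅, e₆, e₇, e₈, e₉, e₁₀, e₁₂, e₁₃, e₁₄}
⟦which e₁₄ surrounded⟧ = {x : ⟨e₁₄, x⟩ ∈ ⟦surrounded⟧} = {e₀, e₁, e₂, e₄, e₅, e₆, e₈, e₁₀, e₁₂, e₁₃, e₁₄}
⟦rope⟧ = {e₀, e₁, e₃, e₆, e₇, e₈, e₉, e₁₀, e₁₁, e₁₂, e₁₃, e₁₄}
… ∩ ⟦inside e₄⟧ = {e₀, e₁, e₃, e₆, e₇, e₈, e₉, e₁₀, e₁₁, e₁₂, e₁₃, e₁₄} ∩ {e₂, e₃, e₄, e₅, e₆, e₇, e₈, e₉, e₁₀, e₁₂, e₁₃, e₁₄} = {e₃, e₆, e₇, e₈, e₉, e₁₀, e₁₂, e₁₃, e₁₄}
… ∩ ⟦which e₁₄ surrounded⟧ = {e₃, e₆, e₇, e₈, e₉, e₁₀, e₁₂, e₁₃, e₁₄} ∩ {e₀, e₁, e₂, e₄, e₅, e₆, e₈, e₁₀, e₁₂, e₁₃, e₁₄} = {e₆, e₈, e₁₀, e₁₂, e₁₃, e₁₄}
So ⟦rope inside e₄ which e₁₄ surrounded⟧ = {e₆, e₈, e₁₀, e₁₂, e₁₃, e₁₄}.

{e₆, e₈, e₁₀, e₁₂, e₁₃, e₁₄}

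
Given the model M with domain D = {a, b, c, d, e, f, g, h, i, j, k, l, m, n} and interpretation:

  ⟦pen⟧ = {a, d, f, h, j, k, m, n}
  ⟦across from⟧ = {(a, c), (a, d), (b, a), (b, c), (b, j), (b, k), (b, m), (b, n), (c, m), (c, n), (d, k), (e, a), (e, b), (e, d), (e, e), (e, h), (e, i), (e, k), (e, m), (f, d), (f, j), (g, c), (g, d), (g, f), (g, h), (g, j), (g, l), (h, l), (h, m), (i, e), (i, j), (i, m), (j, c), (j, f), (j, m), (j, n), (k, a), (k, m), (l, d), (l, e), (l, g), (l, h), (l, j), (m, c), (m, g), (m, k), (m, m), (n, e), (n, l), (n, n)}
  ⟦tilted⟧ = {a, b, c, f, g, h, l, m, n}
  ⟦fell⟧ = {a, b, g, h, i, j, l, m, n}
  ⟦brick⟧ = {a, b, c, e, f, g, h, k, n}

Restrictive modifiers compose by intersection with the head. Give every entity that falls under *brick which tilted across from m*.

⟦which tilted⟧ = ⟦tilted⟧ = {a, b, c, f, g, h, l, m, n}
⟦across from m⟧ = {x : ⟨x, m⟩ ∈ ⟦across from⟧} = {b, c, e, h, i, j, k, m}
⟦brick⟧ = {a, b, c, e, f, g, h, k, n}
… ∩ ⟦which tilted⟧ = {a, b, c, e, f, g, h, k, n} ∩ {a, b, c, f, g, h, l, m, n} = {a, b, c, f, g, h, n}
… ∩ ⟦across from m⟧ = {a, b, c, f, g, h, n} ∩ {b, c, e, h, i, j, k, m} = {b, c, h}
So ⟦brick which tilted across from m⟧ = {b, c, h}.

{b, c, h}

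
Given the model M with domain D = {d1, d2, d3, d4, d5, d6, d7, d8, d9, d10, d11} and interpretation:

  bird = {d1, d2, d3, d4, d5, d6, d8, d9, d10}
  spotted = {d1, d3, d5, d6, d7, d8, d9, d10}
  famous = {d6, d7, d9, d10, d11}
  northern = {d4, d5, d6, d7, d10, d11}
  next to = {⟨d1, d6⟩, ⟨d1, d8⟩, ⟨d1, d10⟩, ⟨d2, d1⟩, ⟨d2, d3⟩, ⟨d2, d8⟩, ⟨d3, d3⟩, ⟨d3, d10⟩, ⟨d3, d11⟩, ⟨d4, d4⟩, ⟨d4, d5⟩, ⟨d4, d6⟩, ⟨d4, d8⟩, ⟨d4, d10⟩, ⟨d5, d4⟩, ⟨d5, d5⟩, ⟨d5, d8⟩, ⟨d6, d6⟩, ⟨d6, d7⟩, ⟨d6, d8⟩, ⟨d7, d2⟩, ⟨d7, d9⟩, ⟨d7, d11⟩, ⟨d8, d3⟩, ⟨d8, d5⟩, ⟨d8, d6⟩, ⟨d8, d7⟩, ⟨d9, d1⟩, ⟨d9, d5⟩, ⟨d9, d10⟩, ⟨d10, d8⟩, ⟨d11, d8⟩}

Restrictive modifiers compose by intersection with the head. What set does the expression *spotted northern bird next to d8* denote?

⟦next to d8⟧ = {x : ⟨x, d8⟩ ∈ ⟦next to⟧} = {d1, d2, d4, d5, d6, d10, d11}
⟦bird⟧ = {d1, d2, d3, d4, d5, d6, d8, d9, d10}
… ∩ ⟦next to d8⟧ = {d1, d2, d3, d4, d5, d6, d8, d9, d10} ∩ {d1, d2, d4, d5, d6, d10, d11} = {d1, d2, d4, d5, d6, d10}
… ∩ ⟦spotted⟧ = {d1, d2, d4, d5, d6, d10} ∩ {d1, d3, d5, d6, d7, d8, d9, d10} = {d1, d5, d6, d10}
… ∩ ⟦northern⟧ = {d1, d5, d6, d10} ∩ {d4, d5, d6, d7, d10, d11} = {d5, d6, d10}
So ⟦spotted northern bird next to d8⟧ = {d5, d6, d10}.

{d5, d6, d10}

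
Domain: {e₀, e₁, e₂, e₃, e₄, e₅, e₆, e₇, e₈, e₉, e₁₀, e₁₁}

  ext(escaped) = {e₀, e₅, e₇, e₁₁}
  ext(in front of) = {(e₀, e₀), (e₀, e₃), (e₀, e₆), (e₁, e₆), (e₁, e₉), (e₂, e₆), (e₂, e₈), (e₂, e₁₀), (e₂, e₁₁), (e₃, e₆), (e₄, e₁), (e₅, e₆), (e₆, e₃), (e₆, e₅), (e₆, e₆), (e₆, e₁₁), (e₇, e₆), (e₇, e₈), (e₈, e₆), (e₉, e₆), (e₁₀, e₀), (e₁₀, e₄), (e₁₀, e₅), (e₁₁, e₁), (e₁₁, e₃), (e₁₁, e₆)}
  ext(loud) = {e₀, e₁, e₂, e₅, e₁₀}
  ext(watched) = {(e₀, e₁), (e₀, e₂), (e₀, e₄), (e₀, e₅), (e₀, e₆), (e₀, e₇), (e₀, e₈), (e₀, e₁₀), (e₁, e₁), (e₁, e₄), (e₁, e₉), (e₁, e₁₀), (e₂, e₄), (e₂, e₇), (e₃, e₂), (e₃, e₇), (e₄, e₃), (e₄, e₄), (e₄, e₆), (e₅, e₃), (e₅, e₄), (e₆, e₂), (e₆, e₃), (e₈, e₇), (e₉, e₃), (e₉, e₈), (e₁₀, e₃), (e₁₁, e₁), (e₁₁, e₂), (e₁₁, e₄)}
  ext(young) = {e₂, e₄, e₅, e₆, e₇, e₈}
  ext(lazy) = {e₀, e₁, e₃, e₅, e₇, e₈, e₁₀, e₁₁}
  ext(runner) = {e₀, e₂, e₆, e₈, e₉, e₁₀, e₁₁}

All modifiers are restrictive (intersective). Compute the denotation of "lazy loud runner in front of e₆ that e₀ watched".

{ }

⟦in front of e₆⟧ = {x : ⟨x, e₆⟩ ∈ ⟦in front of⟧} = {e₀, e₁, e₂, e₃, e₅, e₆, e₇, e₈, e₉, e₁₁}
⟦that e₀ watched⟧ = {x : ⟨e₀, x⟩ ∈ ⟦watched⟧} = {e₁, e₂, e₄, e₅, e₆, e₇, e₈, e₁₀}
⟦runner⟧ = {e₀, e₂, e₆, e₈, e₉, e₁₀, e₁₁}
… ∩ ⟦in front of e₆⟧ = {e₀, e₂, e₆, e₈, e₉, e₁₀, e₁₁} ∩ {e₀, e₁, e₂, e₃, e₅, e₆, e₇, e₈, e₉, e₁₁} = {e₀, e₂, e₆, e₈, e₉, e₁₁}
… ∩ ⟦that e₀ watched⟧ = {e₀, e₂, e₆, e₈, e₉, e₁₁} ∩ {e₁, e₂, e₄, e₅, e₆, e₇, e₈, e₁₀} = {e₂, e₆, e₈}
… ∩ ⟦lazy⟧ = {e₂, e₆, e₈} ∩ {e₀, e₁, e₃, e₅, e₇, e₈, e₁₀, e₁₁} = {e₈}
… ∩ ⟦loud⟧ = {e₈} ∩ {e₀, e₁, e₂, e₅, e₁₀} = ∅
So ⟦lazy loud runner in front of e₆ that e₀ watched⟧ = { }.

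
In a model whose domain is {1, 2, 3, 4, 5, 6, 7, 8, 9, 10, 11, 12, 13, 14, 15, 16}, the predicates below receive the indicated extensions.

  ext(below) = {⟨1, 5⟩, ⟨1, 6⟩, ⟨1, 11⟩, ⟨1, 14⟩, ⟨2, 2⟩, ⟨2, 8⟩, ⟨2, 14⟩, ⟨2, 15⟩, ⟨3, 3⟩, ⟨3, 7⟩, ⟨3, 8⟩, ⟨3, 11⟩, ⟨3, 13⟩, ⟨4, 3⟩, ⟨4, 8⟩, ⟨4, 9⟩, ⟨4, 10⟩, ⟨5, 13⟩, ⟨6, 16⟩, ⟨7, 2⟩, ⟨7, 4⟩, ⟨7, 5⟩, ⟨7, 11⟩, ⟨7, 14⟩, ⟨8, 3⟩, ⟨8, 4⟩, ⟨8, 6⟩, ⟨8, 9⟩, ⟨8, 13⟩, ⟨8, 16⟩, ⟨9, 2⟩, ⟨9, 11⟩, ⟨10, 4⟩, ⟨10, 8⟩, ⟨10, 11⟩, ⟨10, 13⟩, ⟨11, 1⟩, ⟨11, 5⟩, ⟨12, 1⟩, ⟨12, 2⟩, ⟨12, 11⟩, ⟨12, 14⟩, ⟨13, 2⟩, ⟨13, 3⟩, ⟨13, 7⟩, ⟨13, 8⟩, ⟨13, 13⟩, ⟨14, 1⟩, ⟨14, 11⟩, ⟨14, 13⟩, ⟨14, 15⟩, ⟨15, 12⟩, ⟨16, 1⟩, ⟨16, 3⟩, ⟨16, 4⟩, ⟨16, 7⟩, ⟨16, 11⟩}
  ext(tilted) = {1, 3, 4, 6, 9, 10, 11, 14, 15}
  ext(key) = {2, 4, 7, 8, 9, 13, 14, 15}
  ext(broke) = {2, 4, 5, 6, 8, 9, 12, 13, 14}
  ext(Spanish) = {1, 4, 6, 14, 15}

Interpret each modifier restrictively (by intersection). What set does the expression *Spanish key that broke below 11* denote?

{14}

⟦that broke⟧ = ⟦broke⟧ = {2, 4, 5, 6, 8, 9, 12, 13, 14}
⟦below 11⟧ = {x : ⟨x, 11⟩ ∈ ⟦below⟧} = {1, 3, 7, 9, 10, 12, 14, 16}
⟦key⟧ = {2, 4, 7, 8, 9, 13, 14, 15}
… ∩ ⟦that broke⟧ = {2, 4, 7, 8, 9, 13, 14, 15} ∩ {2, 4, 5, 6, 8, 9, 12, 13, 14} = {2, 4, 8, 9, 13, 14}
… ∩ ⟦below 11⟧ = {2, 4, 8, 9, 13, 14} ∩ {1, 3, 7, 9, 10, 12, 14, 16} = {9, 14}
… ∩ ⟦Spanish⟧ = {9, 14} ∩ {1, 4, 6, 14, 15} = {14}
So ⟦Spanish key that broke below 11⟧ = {14}.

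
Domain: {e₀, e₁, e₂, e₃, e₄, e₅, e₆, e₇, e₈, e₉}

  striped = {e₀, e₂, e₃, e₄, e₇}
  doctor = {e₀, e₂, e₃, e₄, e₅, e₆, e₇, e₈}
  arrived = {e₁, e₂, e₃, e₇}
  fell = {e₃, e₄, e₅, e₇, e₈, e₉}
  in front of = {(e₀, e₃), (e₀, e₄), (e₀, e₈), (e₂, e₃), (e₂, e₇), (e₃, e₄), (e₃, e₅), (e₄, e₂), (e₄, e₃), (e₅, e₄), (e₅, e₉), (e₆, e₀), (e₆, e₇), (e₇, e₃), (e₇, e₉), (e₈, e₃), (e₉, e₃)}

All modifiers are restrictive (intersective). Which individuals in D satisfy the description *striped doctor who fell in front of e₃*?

{e₄, e₇}

⟦who fell⟧ = ⟦fell⟧ = {e₃, e₄, e₅, e₇, e₈, e₉}
⟦in front of e₃⟧ = {x : ⟨x, e₃⟩ ∈ ⟦in front of⟧} = {e₀, e₂, e₄, e₇, e₈, e₉}
⟦doctor⟧ = {e₀, e₂, e₃, e₄, e₅, e₆, e₇, e₈}
… ∩ ⟦who fell⟧ = {e₀, e₂, e₃, e₄, e₅, e₆, e₇, e₈} ∩ {e₃, e₄, e₅, e₇, e₈, e₉} = {e₃, e₄, e₅, e₇, e₈}
… ∩ ⟦in front of e₃⟧ = {e₃, e₄, e₅, e₇, e₈} ∩ {e₀, e₂, e₄, e₇, e₈, e₉} = {e₄, e₇, e₈}
… ∩ ⟦striped⟧ = {e₄, e₇, e₈} ∩ {e₀, e₂, e₃, e₄, e₇} = {e₄, e₇}
So ⟦striped doctor who fell in front of e₃⟧ = {e₄, e₇}.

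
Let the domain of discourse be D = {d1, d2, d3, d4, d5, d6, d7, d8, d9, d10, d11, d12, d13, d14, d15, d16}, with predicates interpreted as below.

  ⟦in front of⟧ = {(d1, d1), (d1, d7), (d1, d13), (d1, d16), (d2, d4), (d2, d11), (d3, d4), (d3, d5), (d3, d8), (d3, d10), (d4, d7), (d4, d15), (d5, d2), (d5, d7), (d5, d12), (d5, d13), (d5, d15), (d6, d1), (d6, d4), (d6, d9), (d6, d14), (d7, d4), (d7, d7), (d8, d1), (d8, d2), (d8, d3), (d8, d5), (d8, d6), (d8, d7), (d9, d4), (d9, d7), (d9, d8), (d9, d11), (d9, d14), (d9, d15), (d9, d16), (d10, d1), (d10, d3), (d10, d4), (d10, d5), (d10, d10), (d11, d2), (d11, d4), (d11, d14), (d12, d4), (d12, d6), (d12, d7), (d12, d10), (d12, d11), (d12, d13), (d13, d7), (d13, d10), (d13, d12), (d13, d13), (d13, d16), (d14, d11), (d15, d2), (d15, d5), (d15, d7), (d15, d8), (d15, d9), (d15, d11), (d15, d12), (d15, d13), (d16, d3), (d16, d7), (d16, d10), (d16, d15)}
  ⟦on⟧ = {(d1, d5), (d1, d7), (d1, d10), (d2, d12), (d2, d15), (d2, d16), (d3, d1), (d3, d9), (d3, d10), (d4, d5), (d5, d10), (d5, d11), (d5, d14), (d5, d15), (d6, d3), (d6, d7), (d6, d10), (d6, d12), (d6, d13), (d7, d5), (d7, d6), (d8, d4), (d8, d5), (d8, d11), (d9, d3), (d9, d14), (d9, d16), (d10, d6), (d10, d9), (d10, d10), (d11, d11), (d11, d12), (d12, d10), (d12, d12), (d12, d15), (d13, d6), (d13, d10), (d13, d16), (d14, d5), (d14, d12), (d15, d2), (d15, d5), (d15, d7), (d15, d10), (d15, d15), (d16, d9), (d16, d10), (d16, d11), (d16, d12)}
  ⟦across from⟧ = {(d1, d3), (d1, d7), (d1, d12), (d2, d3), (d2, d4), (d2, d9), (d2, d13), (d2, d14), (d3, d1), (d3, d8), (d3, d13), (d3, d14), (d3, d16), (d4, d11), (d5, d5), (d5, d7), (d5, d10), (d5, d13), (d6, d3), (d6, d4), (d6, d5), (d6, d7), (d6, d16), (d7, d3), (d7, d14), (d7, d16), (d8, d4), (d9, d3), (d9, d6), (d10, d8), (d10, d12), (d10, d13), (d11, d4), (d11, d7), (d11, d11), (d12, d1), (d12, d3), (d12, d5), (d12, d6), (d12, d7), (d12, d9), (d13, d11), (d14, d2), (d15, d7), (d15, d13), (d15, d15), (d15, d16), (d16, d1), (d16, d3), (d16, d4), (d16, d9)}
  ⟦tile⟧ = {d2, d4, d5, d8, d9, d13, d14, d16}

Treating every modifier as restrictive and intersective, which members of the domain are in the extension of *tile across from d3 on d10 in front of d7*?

⟦across from d3⟧ = {x : ⟨x, d3⟩ ∈ ⟦across from⟧} = {d1, d2, d6, d7, d9, d12, d16}
⟦on d10⟧ = {x : ⟨x, d10⟩ ∈ ⟦on⟧} = {d1, d3, d5, d6, d10, d12, d13, d15, d16}
⟦in front of d7⟧ = {x : ⟨x, d7⟩ ∈ ⟦in front of⟧} = {d1, d4, d5, d7, d8, d9, d12, d13, d15, d16}
⟦tile⟧ = {d2, d4, d5, d8, d9, d13, d14, d16}
… ∩ ⟦across from d3⟧ = {d2, d4, d5, d8, d9, d13, d14, d16} ∩ {d1, d2, d6, d7, d9, d12, d16} = {d2, d9, d16}
… ∩ ⟦on d10⟧ = {d2, d9, d16} ∩ {d1, d3, d5, d6, d10, d12, d13, d15, d16} = {d16}
… ∩ ⟦in front of d7⟧ = {d16} ∩ {d1, d4, d5, d7, d8, d9, d12, d13, d15, d16} = {d16}
So ⟦tile across from d3 on d10 in front of d7⟧ = {d16}.

{d16}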